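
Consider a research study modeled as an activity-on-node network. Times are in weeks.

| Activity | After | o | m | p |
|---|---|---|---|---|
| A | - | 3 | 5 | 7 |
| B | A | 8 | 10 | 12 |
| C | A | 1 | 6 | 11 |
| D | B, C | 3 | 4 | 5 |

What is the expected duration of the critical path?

te_A = (3 + 4·5 + 7)/6 = 30/6 = 5
te_B = (8 + 4·10 + 12)/6 = 60/6 = 10
te_C = (1 + 4·6 + 11)/6 = 36/6 = 6
te_D = (3 + 4·4 + 5)/6 = 24/6 = 4

Forward pass:
ES_A = 0; EF_A = 5
ES_B = 5; EF_B = 5+10 = 15
ES_C = 5; EF_C = 5+6 = 11
ES_D = max(EF_B=15, EF_C=11) = 15; EF_D = 15+4 = 19
Expected project duration μ = 19 weeks. Critical path: A → B → D.

19 weeks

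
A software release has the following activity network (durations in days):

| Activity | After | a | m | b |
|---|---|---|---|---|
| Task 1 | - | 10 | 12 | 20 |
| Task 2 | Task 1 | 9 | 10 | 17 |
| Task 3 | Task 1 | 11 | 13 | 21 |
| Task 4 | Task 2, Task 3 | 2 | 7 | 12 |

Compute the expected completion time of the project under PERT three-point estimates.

te_Task 1 = (10 + 4·12 + 20)/6 = 78/6 = 13
te_Task 2 = (9 + 4·10 + 17)/6 = 66/6 = 11
te_Task 3 = (11 + 4·13 + 21)/6 = 84/6 = 14
te_Task 4 = (2 + 4·7 + 12)/6 = 42/6 = 7

Forward pass:
ES_Task 1 = 0; EF_Task 1 = 13
ES_Task 2 = 13; EF_Task 2 = 13+11 = 24
ES_Task 3 = 13; EF_Task 3 = 13+14 = 27
ES_Task 4 = max(EF_Task 2=24, EF_Task 3=27) = 27; EF_Task 4 = 27+7 = 34
Expected project duration μ = 34 days. Critical path: Task 1 → Task 3 → Task 4.

34 days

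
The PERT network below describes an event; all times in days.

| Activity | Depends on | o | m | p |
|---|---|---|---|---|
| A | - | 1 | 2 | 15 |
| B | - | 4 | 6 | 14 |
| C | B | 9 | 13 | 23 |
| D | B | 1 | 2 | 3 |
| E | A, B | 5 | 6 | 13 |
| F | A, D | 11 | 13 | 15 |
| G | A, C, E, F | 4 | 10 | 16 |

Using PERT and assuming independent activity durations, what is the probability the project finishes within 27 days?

0.032

te_A = (1 + 4·2 + 15)/6 = 24/6 = 4; σ²_A = ((15−1)/6)² = 5.444
te_B = (4 + 4·6 + 14)/6 = 42/6 = 7; σ²_B = ((14−4)/6)² = 2.778
te_C = (9 + 4·13 + 23)/6 = 84/6 = 14; σ²_C = ((23−9)/6)² = 5.444
te_D = (1 + 4·2 + 3)/6 = 12/6 = 2; σ²_D = ((3−1)/6)² = 0.111
te_E = (5 + 4·6 + 13)/6 = 42/6 = 7; σ²_E = ((13−5)/6)² = 1.778
te_F = (11 + 4·13 + 15)/6 = 78/6 = 13; σ²_F = ((15−11)/6)² = 0.444
te_G = (4 + 4·10 + 16)/6 = 60/6 = 10; σ²_G = ((16−4)/6)² = 4.000

Forward pass:
ES_A = 0; EF_A = 4
ES_B = 0; EF_B = 7
ES_C = 7; EF_C = 7+14 = 21
ES_D = 7; EF_D = 7+2 = 9
ES_E = max(EF_A=4, EF_B=7) = 7; EF_E = 7+7 = 14
ES_F = max(EF_A=4, EF_D=9) = 9; EF_F = 9+13 = 22
ES_G = max(EF_A=4, EF_C=21, EF_E=14, EF_F=22) = 22; EF_G = 22+10 = 32
Expected project duration μ = 32 days. Critical path: B → D → F → G.

Variance along critical path = 2.778 + 0.111 + 0.444 + 4.000 = 7.333; σ = √7.333 = 2.708 days.
Z = (27 − 32) / 2.708 = -1.846
P(T ≤ 27) = Φ(-1.846) ≈ 0.032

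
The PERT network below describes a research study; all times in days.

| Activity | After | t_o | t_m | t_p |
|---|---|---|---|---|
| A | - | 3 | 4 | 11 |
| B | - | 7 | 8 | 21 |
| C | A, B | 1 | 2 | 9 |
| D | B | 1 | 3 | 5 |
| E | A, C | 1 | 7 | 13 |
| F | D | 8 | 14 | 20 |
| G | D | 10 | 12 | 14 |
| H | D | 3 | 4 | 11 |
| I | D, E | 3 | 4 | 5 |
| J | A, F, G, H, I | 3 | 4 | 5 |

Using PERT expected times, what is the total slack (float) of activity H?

te_A = (3 + 4·4 + 11)/6 = 30/6 = 5
te_B = (7 + 4·8 + 21)/6 = 60/6 = 10
te_C = (1 + 4·2 + 9)/6 = 18/6 = 3
te_D = (1 + 4·3 + 5)/6 = 18/6 = 3
te_E = (1 + 4·7 + 13)/6 = 42/6 = 7
te_F = (8 + 4·14 + 20)/6 = 84/6 = 14
te_G = (10 + 4·12 + 14)/6 = 72/6 = 12
te_H = (3 + 4·4 + 11)/6 = 30/6 = 5
te_I = (3 + 4·4 + 5)/6 = 24/6 = 4
te_J = (3 + 4·4 + 5)/6 = 24/6 = 4

Forward pass:
ES_A = 0; EF_A = 5
ES_B = 0; EF_B = 10
ES_C = max(EF_A=5, EF_B=10) = 10; EF_C = 10+3 = 13
ES_D = 10; EF_D = 10+3 = 13
ES_E = max(EF_A=5, EF_C=13) = 13; EF_E = 13+7 = 20
ES_F = 13; EF_F = 13+14 = 27
ES_G = 13; EF_G = 13+12 = 25
ES_H = 13; EF_H = 13+5 = 18
ES_I = max(EF_D=13, EF_E=20) = 20; EF_I = 20+4 = 24
ES_J = max(EF_A=5, EF_F=27, EF_G=25, EF_H=18, EF_I=24) = 27; EF_J = 27+4 = 31
Expected project duration μ = 31 days. Critical path: B → D → F → J.

Backward pass:
LF_J = 31; LS_J = 31−4 = 27
LF_I = LS_J = 27; LS_I = 27−4 = 23
LF_H = LS_J = 27; LS_H = 27−5 = 22
LF_G = LS_J = 27; LS_G = 27−12 = 15
LF_F = LS_J = 27; LS_F = 27−14 = 13
LF_E = LS_I = 23; LS_E = 23−7 = 16
LF_D = min(LS_F=13, LS_G=15, LS_H=22, LS_I=23) = 13; LS_D = 13−3 = 10
LF_C = LS_E = 16; LS_C = 16−3 = 13
LF_B = min(LS_C=13, LS_D=10) = 10; LS_B = 10−10 = 0
LF_A = min(LS_C=13, LS_E=16, LS_J=27) = 13; LS_A = 13−5 = 8
Slack_H = LS_H − ES_H = 22 − 13 = 9

9 days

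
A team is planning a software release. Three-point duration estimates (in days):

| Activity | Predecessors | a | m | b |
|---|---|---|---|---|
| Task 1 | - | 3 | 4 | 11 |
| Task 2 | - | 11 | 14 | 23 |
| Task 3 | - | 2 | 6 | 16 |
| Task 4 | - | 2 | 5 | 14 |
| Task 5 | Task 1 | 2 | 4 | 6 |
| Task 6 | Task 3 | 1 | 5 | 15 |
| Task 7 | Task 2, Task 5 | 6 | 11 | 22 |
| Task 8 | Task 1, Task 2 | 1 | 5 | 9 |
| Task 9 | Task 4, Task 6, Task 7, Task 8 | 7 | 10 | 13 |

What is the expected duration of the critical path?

37 days

te_Task 1 = (3 + 4·4 + 11)/6 = 30/6 = 5
te_Task 2 = (11 + 4·14 + 23)/6 = 90/6 = 15
te_Task 3 = (2 + 4·6 + 16)/6 = 42/6 = 7
te_Task 4 = (2 + 4·5 + 14)/6 = 36/6 = 6
te_Task 5 = (2 + 4·4 + 6)/6 = 24/6 = 4
te_Task 6 = (1 + 4·5 + 15)/6 = 36/6 = 6
te_Task 7 = (6 + 4·11 + 22)/6 = 72/6 = 12
te_Task 8 = (1 + 4·5 + 9)/6 = 30/6 = 5
te_Task 9 = (7 + 4·10 + 13)/6 = 60/6 = 10

Forward pass:
ES_Task 1 = 0; EF_Task 1 = 5
ES_Task 2 = 0; EF_Task 2 = 15
ES_Task 3 = 0; EF_Task 3 = 7
ES_Task 4 = 0; EF_Task 4 = 6
ES_Task 5 = 5; EF_Task 5 = 5+4 = 9
ES_Task 6 = 7; EF_Task 6 = 7+6 = 13
ES_Task 7 = max(EF_Task 2=15, EF_Task 5=9) = 15; EF_Task 7 = 15+12 = 27
ES_Task 8 = max(EF_Task 1=5, EF_Task 2=15) = 15; EF_Task 8 = 15+5 = 20
ES_Task 9 = max(EF_Task 4=6, EF_Task 6=13, EF_Task 7=27, EF_Task 8=20) = 27; EF_Task 9 = 27+10 = 37
Expected project duration μ = 37 days. Critical path: Task 2 → Task 7 → Task 9.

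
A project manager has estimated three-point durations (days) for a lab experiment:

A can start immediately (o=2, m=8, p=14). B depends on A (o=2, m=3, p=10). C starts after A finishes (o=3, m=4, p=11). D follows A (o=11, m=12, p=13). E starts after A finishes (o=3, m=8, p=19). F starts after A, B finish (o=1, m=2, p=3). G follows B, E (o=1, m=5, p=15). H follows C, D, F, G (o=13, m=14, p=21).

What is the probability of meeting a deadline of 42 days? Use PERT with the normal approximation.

0.825

te_A = (2 + 4·8 + 14)/6 = 48/6 = 8; σ²_A = ((14−2)/6)² = 4.000
te_B = (2 + 4·3 + 10)/6 = 24/6 = 4; σ²_B = ((10−2)/6)² = 1.778
te_C = (3 + 4·4 + 11)/6 = 30/6 = 5; σ²_C = ((11−3)/6)² = 1.778
te_D = (11 + 4·12 + 13)/6 = 72/6 = 12; σ²_D = ((13−11)/6)² = 0.111
te_E = (3 + 4·8 + 19)/6 = 54/6 = 9; σ²_E = ((19−3)/6)² = 7.111
te_F = (1 + 4·2 + 3)/6 = 12/6 = 2; σ²_F = ((3−1)/6)² = 0.111
te_G = (1 + 4·5 + 15)/6 = 36/6 = 6; σ²_G = ((15−1)/6)² = 5.444
te_H = (13 + 4·14 + 21)/6 = 90/6 = 15; σ²_H = ((21−13)/6)² = 1.778

Forward pass:
ES_A = 0; EF_A = 8
ES_B = 8; EF_B = 8+4 = 12
ES_C = 8; EF_C = 8+5 = 13
ES_D = 8; EF_D = 8+12 = 20
ES_E = 8; EF_E = 8+9 = 17
ES_F = max(EF_A=8, EF_B=12) = 12; EF_F = 12+2 = 14
ES_G = max(EF_B=12, EF_E=17) = 17; EF_G = 17+6 = 23
ES_H = max(EF_C=13, EF_D=20, EF_F=14, EF_G=23) = 23; EF_H = 23+15 = 38
Expected project duration μ = 38 days. Critical path: A → E → G → H.

Variance along critical path = 4.000 + 7.111 + 5.444 + 1.778 = 18.333; σ = √18.333 = 4.282 days.
Z = (42 − 38) / 4.282 = 0.934
P(T ≤ 42) = Φ(0.934) ≈ 0.825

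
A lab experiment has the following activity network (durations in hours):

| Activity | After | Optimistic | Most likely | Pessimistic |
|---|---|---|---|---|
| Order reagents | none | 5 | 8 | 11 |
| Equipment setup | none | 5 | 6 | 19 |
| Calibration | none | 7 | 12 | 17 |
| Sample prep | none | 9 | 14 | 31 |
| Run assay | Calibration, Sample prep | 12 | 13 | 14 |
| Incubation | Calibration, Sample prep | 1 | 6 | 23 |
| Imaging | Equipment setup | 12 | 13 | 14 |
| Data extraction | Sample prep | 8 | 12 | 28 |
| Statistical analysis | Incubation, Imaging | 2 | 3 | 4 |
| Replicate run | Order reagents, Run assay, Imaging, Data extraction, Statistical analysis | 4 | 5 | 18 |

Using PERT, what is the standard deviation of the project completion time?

te_Order reagents = (5 + 4·8 + 11)/6 = 48/6 = 8; σ²_Order reagents = ((11−5)/6)² = 1.000
te_Equipment setup = (5 + 4·6 + 19)/6 = 48/6 = 8; σ²_Equipment setup = ((19−5)/6)² = 5.444
te_Calibration = (7 + 4·12 + 17)/6 = 72/6 = 12; σ²_Calibration = ((17−7)/6)² = 2.778
te_Sample prep = (9 + 4·14 + 31)/6 = 96/6 = 16; σ²_Sample prep = ((31−9)/6)² = 13.444
te_Run assay = (12 + 4·13 + 14)/6 = 78/6 = 13; σ²_Run assay = ((14−12)/6)² = 0.111
te_Incubation = (1 + 4·6 + 23)/6 = 48/6 = 8; σ²_Incubation = ((23−1)/6)² = 13.444
te_Imaging = (12 + 4·13 + 14)/6 = 78/6 = 13; σ²_Imaging = ((14−12)/6)² = 0.111
te_Data extraction = (8 + 4·12 + 28)/6 = 84/6 = 14; σ²_Data extraction = ((28−8)/6)² = 11.111
te_Statistical analysis = (2 + 4·3 + 4)/6 = 18/6 = 3; σ²_Statistical analysis = ((4−2)/6)² = 0.111
te_Replicate run = (4 + 4·5 + 18)/6 = 42/6 = 7; σ²_Replicate run = ((18−4)/6)² = 5.444

Forward pass:
ES_Order reagents = 0; EF_Order reagents = 8
ES_Equipment setup = 0; EF_Equipment setup = 8
ES_Calibration = 0; EF_Calibration = 12
ES_Sample prep = 0; EF_Sample prep = 16
ES_Run assay = max(EF_Calibration=12, EF_Sample prep=16) = 16; EF_Run assay = 16+13 = 29
ES_Incubation = max(EF_Calibration=12, EF_Sample prep=16) = 16; EF_Incubation = 16+8 = 24
ES_Imaging = 8; EF_Imaging = 8+13 = 21
ES_Data extraction = 16; EF_Data extraction = 16+14 = 30
ES_Statistical analysis = max(EF_Incubation=24, EF_Imaging=21) = 24; EF_Statistical analysis = 24+3 = 27
ES_Replicate run = max(EF_Order reagents=8, EF_Run assay=29, EF_Imaging=21, EF_Data extraction=30, EF_Statistical analysis=27) = 30; EF_Replicate run = 30+7 = 37
Expected project duration μ = 37 hours. Critical path: Sample prep → Data extraction → Replicate run.

Variance along critical path = 13.444 + 11.111 + 5.444 = 30.000
σ = √30.000 = 5.477 hours

5.48 hours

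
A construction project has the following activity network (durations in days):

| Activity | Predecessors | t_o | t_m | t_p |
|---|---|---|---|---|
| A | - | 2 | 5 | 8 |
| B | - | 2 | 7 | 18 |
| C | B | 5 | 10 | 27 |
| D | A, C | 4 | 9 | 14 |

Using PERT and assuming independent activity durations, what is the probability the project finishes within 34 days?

te_A = (2 + 4·5 + 8)/6 = 30/6 = 5; σ²_A = ((8−2)/6)² = 1.000
te_B = (2 + 4·7 + 18)/6 = 48/6 = 8; σ²_B = ((18−2)/6)² = 7.111
te_C = (5 + 4·10 + 27)/6 = 72/6 = 12; σ²_C = ((27−5)/6)² = 13.444
te_D = (4 + 4·9 + 14)/6 = 54/6 = 9; σ²_D = ((14−4)/6)² = 2.778

Forward pass:
ES_A = 0; EF_A = 5
ES_B = 0; EF_B = 8
ES_C = 8; EF_C = 8+12 = 20
ES_D = max(EF_A=5, EF_C=20) = 20; EF_D = 20+9 = 29
Expected project duration μ = 29 days. Critical path: B → C → D.

Variance along critical path = 7.111 + 13.444 + 2.778 = 23.333; σ = √23.333 = 4.830 days.
Z = (34 − 29) / 4.830 = 1.035
P(T ≤ 34) = Φ(1.035) ≈ 0.850

0.850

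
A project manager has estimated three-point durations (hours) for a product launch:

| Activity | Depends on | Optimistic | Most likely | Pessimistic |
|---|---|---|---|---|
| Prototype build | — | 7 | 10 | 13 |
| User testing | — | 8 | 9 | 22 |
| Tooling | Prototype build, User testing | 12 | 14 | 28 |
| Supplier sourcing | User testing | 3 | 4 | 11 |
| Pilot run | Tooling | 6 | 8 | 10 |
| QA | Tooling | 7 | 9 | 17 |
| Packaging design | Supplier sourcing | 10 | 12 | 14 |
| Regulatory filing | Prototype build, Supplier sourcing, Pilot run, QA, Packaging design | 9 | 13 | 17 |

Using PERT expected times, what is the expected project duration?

te_Prototype build = (7 + 4·10 + 13)/6 = 60/6 = 10
te_User testing = (8 + 4·9 + 22)/6 = 66/6 = 11
te_Tooling = (12 + 4·14 + 28)/6 = 96/6 = 16
te_Supplier sourcing = (3 + 4·4 + 11)/6 = 30/6 = 5
te_Pilot run = (6 + 4·8 + 10)/6 = 48/6 = 8
te_QA = (7 + 4·9 + 17)/6 = 60/6 = 10
te_Packaging design = (10 + 4·12 + 14)/6 = 72/6 = 12
te_Regulatory filing = (9 + 4·13 + 17)/6 = 78/6 = 13

Forward pass:
ES_Prototype build = 0; EF_Prototype build = 10
ES_User testing = 0; EF_User testing = 11
ES_Tooling = max(EF_Prototype build=10, EF_User testing=11) = 11; EF_Tooling = 11+16 = 27
ES_Supplier sourcing = 11; EF_Supplier sourcing = 11+5 = 16
ES_Pilot run = 27; EF_Pilot run = 27+8 = 35
ES_QA = 27; EF_QA = 27+10 = 37
ES_Packaging design = 16; EF_Packaging design = 16+12 = 28
ES_Regulatory filing = max(EF_Prototype build=10, EF_Supplier sourcing=16, EF_Pilot run=35, EF_QA=37, EF_Packaging design=28) = 37; EF_Regulatory filing = 37+13 = 50
Expected project duration μ = 50 hours. Critical path: User testing → Tooling → QA → Regulatory filing.

50 hours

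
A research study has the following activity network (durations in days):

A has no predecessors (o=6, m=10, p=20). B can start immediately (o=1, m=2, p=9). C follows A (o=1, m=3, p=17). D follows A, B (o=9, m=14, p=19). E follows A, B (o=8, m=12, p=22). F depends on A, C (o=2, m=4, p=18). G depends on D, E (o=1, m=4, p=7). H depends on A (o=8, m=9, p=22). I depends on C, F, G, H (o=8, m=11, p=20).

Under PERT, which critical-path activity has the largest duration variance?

te_A = (6 + 4·10 + 20)/6 = 66/6 = 11; σ²_A = ((20−6)/6)² = 5.444
te_B = (1 + 4·2 + 9)/6 = 18/6 = 3; σ²_B = ((9−1)/6)² = 1.778
te_C = (1 + 4·3 + 17)/6 = 30/6 = 5; σ²_C = ((17−1)/6)² = 7.111
te_D = (9 + 4·14 + 19)/6 = 84/6 = 14; σ²_D = ((19−9)/6)² = 2.778
te_E = (8 + 4·12 + 22)/6 = 78/6 = 13; σ²_E = ((22−8)/6)² = 5.444
te_F = (2 + 4·4 + 18)/6 = 36/6 = 6; σ²_F = ((18−2)/6)² = 7.111
te_G = (1 + 4·4 + 7)/6 = 24/6 = 4; σ²_G = ((7−1)/6)² = 1.000
te_H = (8 + 4·9 + 22)/6 = 66/6 = 11; σ²_H = ((22−8)/6)² = 5.444
te_I = (8 + 4·11 + 20)/6 = 72/6 = 12; σ²_I = ((20−8)/6)² = 4.000

Forward pass:
ES_A = 0; EF_A = 11
ES_B = 0; EF_B = 3
ES_C = 11; EF_C = 11+5 = 16
ES_D = max(EF_A=11, EF_B=3) = 11; EF_D = 11+14 = 25
ES_E = max(EF_A=11, EF_B=3) = 11; EF_E = 11+13 = 24
ES_F = max(EF_A=11, EF_C=16) = 16; EF_F = 16+6 = 22
ES_G = max(EF_D=25, EF_E=24) = 25; EF_G = 25+4 = 29
ES_H = 11; EF_H = 11+11 = 22
ES_I = max(EF_C=16, EF_F=22, EF_G=29, EF_H=22) = 29; EF_I = 29+12 = 41
Expected project duration μ = 41 days. Critical path: A → D → G → I.

Variances on critical path: σ²_A=5.444, σ²_D=2.778, σ²_G=1.000, σ²_I=4.000.
Largest is σ²_A = 5.444.

A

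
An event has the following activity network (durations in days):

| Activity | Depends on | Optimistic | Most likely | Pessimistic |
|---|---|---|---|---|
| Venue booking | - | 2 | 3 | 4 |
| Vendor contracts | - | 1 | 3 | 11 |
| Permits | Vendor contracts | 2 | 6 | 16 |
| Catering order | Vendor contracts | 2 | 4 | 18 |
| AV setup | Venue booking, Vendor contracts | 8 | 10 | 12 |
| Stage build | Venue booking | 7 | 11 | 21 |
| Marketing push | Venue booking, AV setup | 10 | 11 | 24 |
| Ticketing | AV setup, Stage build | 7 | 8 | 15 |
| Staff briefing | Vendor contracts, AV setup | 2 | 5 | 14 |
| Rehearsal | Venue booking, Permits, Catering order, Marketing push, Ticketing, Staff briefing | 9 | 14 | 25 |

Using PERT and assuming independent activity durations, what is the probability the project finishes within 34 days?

te_Venue booking = (2 + 4·3 + 4)/6 = 18/6 = 3; σ²_Venue booking = ((4−2)/6)² = 0.111
te_Vendor contracts = (1 + 4·3 + 11)/6 = 24/6 = 4; σ²_Vendor contracts = ((11−1)/6)² = 2.778
te_Permits = (2 + 4·6 + 16)/6 = 42/6 = 7; σ²_Permits = ((16−2)/6)² = 5.444
te_Catering order = (2 + 4·4 + 18)/6 = 36/6 = 6; σ²_Catering order = ((18−2)/6)² = 7.111
te_AV setup = (8 + 4·10 + 12)/6 = 60/6 = 10; σ²_AV setup = ((12−8)/6)² = 0.444
te_Stage build = (7 + 4·11 + 21)/6 = 72/6 = 12; σ²_Stage build = ((21−7)/6)² = 5.444
te_Marketing push = (10 + 4·11 + 24)/6 = 78/6 = 13; σ²_Marketing push = ((24−10)/6)² = 5.444
te_Ticketing = (7 + 4·8 + 15)/6 = 54/6 = 9; σ²_Ticketing = ((15−7)/6)² = 1.778
te_Staff briefing = (2 + 4·5 + 14)/6 = 36/6 = 6; σ²_Staff briefing = ((14−2)/6)² = 4.000
te_Rehearsal = (9 + 4·14 + 25)/6 = 90/6 = 15; σ²_Rehearsal = ((25−9)/6)² = 7.111

Forward pass:
ES_Venue booking = 0; EF_Venue booking = 3
ES_Vendor contracts = 0; EF_Vendor contracts = 4
ES_Permits = 4; EF_Permits = 4+7 = 11
ES_Catering order = 4; EF_Catering order = 4+6 = 10
ES_AV setup = max(EF_Venue booking=3, EF_Vendor contracts=4) = 4; EF_AV setup = 4+10 = 14
ES_Stage build = 3; EF_Stage build = 3+12 = 15
ES_Marketing push = max(EF_Venue booking=3, EF_AV setup=14) = 14; EF_Marketing push = 14+13 = 27
ES_Ticketing = max(EF_AV setup=14, EF_Stage build=15) = 15; EF_Ticketing = 15+9 = 24
ES_Staff briefing = max(EF_Vendor contracts=4, EF_AV setup=14) = 14; EF_Staff briefing = 14+6 = 20
ES_Rehearsal = max(EF_Venue booking=3, EF_Permits=11, EF_Catering order=10, EF_Marketing push=27, EF_Ticketing=24, EF_Staff briefing=20) = 27; EF_Rehearsal = 27+15 = 42
Expected project duration μ = 42 days. Critical path: Vendor contracts → AV setup → Marketing push → Rehearsal.

Variance along critical path = 2.778 + 0.444 + 5.444 + 7.111 = 15.778; σ = √15.778 = 3.972 days.
Z = (34 − 42) / 3.972 = -2.014
P(T ≤ 34) = Φ(-2.014) ≈ 0.022

0.022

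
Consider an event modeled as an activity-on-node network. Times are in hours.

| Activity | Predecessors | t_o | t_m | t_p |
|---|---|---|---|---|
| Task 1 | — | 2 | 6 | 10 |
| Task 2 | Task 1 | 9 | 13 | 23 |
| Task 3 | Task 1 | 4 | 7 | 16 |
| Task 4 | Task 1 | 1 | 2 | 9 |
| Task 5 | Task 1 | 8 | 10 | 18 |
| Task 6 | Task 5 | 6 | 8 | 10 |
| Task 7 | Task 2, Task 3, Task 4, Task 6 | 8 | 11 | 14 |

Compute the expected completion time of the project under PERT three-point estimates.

te_Task 1 = (2 + 4·6 + 10)/6 = 36/6 = 6
te_Task 2 = (9 + 4·13 + 23)/6 = 84/6 = 14
te_Task 3 = (4 + 4·7 + 16)/6 = 48/6 = 8
te_Task 4 = (1 + 4·2 + 9)/6 = 18/6 = 3
te_Task 5 = (8 + 4·10 + 18)/6 = 66/6 = 11
te_Task 6 = (6 + 4·8 + 10)/6 = 48/6 = 8
te_Task 7 = (8 + 4·11 + 14)/6 = 66/6 = 11

Forward pass:
ES_Task 1 = 0; EF_Task 1 = 6
ES_Task 2 = 6; EF_Task 2 = 6+14 = 20
ES_Task 3 = 6; EF_Task 3 = 6+8 = 14
ES_Task 4 = 6; EF_Task 4 = 6+3 = 9
ES_Task 5 = 6; EF_Task 5 = 6+11 = 17
ES_Task 6 = 17; EF_Task 6 = 17+8 = 25
ES_Task 7 = max(EF_Task 2=20, EF_Task 3=14, EF_Task 4=9, EF_Task 6=25) = 25; EF_Task 7 = 25+11 = 36
Expected project duration μ = 36 hours. Critical path: Task 1 → Task 5 → Task 6 → Task 7.

36 hours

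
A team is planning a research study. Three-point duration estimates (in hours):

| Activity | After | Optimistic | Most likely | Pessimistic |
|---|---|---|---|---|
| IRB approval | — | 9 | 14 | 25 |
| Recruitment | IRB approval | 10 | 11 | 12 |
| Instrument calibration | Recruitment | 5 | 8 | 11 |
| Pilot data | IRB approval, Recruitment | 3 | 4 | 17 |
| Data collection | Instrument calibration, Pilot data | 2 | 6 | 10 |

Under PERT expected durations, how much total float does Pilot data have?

te_IRB approval = (9 + 4·14 + 25)/6 = 90/6 = 15
te_Recruitment = (10 + 4·11 + 12)/6 = 66/6 = 11
te_Instrument calibration = (5 + 4·8 + 11)/6 = 48/6 = 8
te_Pilot data = (3 + 4·4 + 17)/6 = 36/6 = 6
te_Data collection = (2 + 4·6 + 10)/6 = 36/6 = 6

Forward pass:
ES_IRB approval = 0; EF_IRB approval = 15
ES_Recruitment = 15; EF_Recruitment = 15+11 = 26
ES_Instrument calibration = 26; EF_Instrument calibration = 26+8 = 34
ES_Pilot data = max(EF_IRB approval=15, EF_Recruitment=26) = 26; EF_Pilot data = 26+6 = 32
ES_Data collection = max(EF_Instrument calibration=34, EF_Pilot data=32) = 34; EF_Data collection = 34+6 = 40
Expected project duration μ = 40 hours. Critical path: IRB approval → Recruitment → Instrument calibration → Data collection.

Backward pass:
LF_Data collection = 40; LS_Data collection = 40−6 = 34
LF_Pilot data = LS_Data collection = 34; LS_Pilot data = 34−6 = 28
LF_Instrument calibration = LS_Data collection = 34; LS_Instrument calibration = 34−8 = 26
LF_Recruitment = min(LS_Instrument calibration=26, LS_Pilot data=28) = 26; LS_Recruitment = 26−11 = 15
LF_IRB approval = min(LS_Recruitment=15, LS_Pilot data=28) = 15; LS_IRB approval = 15−15 = 0
Slack_Pilot data = LS_Pilot data − ES_Pilot data = 28 − 26 = 2

2 hours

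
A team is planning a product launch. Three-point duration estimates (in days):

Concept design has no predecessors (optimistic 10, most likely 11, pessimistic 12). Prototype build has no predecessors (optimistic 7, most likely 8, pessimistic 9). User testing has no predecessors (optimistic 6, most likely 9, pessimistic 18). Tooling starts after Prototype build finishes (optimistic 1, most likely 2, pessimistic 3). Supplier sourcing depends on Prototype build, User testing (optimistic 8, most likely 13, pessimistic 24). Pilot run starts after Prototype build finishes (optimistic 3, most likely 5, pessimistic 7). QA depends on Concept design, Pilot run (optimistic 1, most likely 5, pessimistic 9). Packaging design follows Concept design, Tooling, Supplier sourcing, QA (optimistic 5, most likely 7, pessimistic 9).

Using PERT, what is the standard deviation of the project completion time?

te_Concept design = (10 + 4·11 + 12)/6 = 66/6 = 11; σ²_Concept design = ((12−10)/6)² = 0.111
te_Prototype build = (7 + 4·8 + 9)/6 = 48/6 = 8; σ²_Prototype build = ((9−7)/6)² = 0.111
te_User testing = (6 + 4·9 + 18)/6 = 60/6 = 10; σ²_User testing = ((18−6)/6)² = 4.000
te_Tooling = (1 + 4·2 + 3)/6 = 12/6 = 2; σ²_Tooling = ((3−1)/6)² = 0.111
te_Supplier sourcing = (8 + 4·13 + 24)/6 = 84/6 = 14; σ²_Supplier sourcing = ((24−8)/6)² = 7.111
te_Pilot run = (3 + 4·5 + 7)/6 = 30/6 = 5; σ²_Pilot run = ((7−3)/6)² = 0.444
te_QA = (1 + 4·5 + 9)/6 = 30/6 = 5; σ²_QA = ((9−1)/6)² = 1.778
te_Packaging design = (5 + 4·7 + 9)/6 = 42/6 = 7; σ²_Packaging design = ((9−5)/6)² = 0.444

Forward pass:
ES_Concept design = 0; EF_Concept design = 11
ES_Prototype build = 0; EF_Prototype build = 8
ES_User testing = 0; EF_User testing = 10
ES_Tooling = 8; EF_Tooling = 8+2 = 10
ES_Supplier sourcing = max(EF_Prototype build=8, EF_User testing=10) = 10; EF_Supplier sourcing = 10+14 = 24
ES_Pilot run = 8; EF_Pilot run = 8+5 = 13
ES_QA = max(EF_Concept design=11, EF_Pilot run=13) = 13; EF_QA = 13+5 = 18
ES_Packaging design = max(EF_Concept design=11, EF_Tooling=10, EF_Supplier sourcing=24, EF_QA=18) = 24; EF_Packaging design = 24+7 = 31
Expected project duration μ = 31 days. Critical path: User testing → Supplier sourcing → Packaging design.

Variance along critical path = 4.000 + 7.111 + 0.444 = 11.556
σ = √11.556 = 3.399 days

3.40 days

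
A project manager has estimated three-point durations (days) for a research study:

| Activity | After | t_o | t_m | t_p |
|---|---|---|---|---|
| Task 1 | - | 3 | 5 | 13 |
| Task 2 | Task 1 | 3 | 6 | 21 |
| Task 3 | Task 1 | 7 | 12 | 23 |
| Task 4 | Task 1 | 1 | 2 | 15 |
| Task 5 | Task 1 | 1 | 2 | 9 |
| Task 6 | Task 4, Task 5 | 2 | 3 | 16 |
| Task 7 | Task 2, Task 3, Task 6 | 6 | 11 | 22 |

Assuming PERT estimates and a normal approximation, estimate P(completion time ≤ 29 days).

te_Task 1 = (3 + 4·5 + 13)/6 = 36/6 = 6; σ²_Task 1 = ((13−3)/6)² = 2.778
te_Task 2 = (3 + 4·6 + 21)/6 = 48/6 = 8; σ²_Task 2 = ((21−3)/6)² = 9.000
te_Task 3 = (7 + 4·12 + 23)/6 = 78/6 = 13; σ²_Task 3 = ((23−7)/6)² = 7.111
te_Task 4 = (1 + 4·2 + 15)/6 = 24/6 = 4; σ²_Task 4 = ((15−1)/6)² = 5.444
te_Task 5 = (1 + 4·2 + 9)/6 = 18/6 = 3; σ²_Task 5 = ((9−1)/6)² = 1.778
te_Task 6 = (2 + 4·3 + 16)/6 = 30/6 = 5; σ²_Task 6 = ((16−2)/6)² = 5.444
te_Task 7 = (6 + 4·11 + 22)/6 = 72/6 = 12; σ²_Task 7 = ((22−6)/6)² = 7.111

Forward pass:
ES_Task 1 = 0; EF_Task 1 = 6
ES_Task 2 = 6; EF_Task 2 = 6+8 = 14
ES_Task 3 = 6; EF_Task 3 = 6+13 = 19
ES_Task 4 = 6; EF_Task 4 = 6+4 = 10
ES_Task 5 = 6; EF_Task 5 = 6+3 = 9
ES_Task 6 = max(EF_Task 4=10, EF_Task 5=9) = 10; EF_Task 6 = 10+5 = 15
ES_Task 7 = max(EF_Task 2=14, EF_Task 3=19, EF_Task 6=15) = 19; EF_Task 7 = 19+12 = 31
Expected project duration μ = 31 days. Critical path: Task 1 → Task 3 → Task 7.

Variance along critical path = 2.778 + 7.111 + 7.111 = 17.000; σ = √17.000 = 4.123 days.
Z = (29 − 31) / 4.123 = -0.485
P(T ≤ 29) = Φ(-0.485) ≈ 0.314

0.314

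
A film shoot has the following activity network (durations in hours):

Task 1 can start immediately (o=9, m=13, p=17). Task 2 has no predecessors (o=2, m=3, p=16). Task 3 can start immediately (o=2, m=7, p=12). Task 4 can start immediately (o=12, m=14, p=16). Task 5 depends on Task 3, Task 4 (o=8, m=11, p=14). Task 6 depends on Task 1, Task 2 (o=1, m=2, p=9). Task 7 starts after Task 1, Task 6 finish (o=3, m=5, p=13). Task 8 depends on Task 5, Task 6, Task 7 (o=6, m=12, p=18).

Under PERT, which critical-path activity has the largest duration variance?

Task 8

te_Task 1 = (9 + 4·13 + 17)/6 = 78/6 = 13; σ²_Task 1 = ((17−9)/6)² = 1.778
te_Task 2 = (2 + 4·3 + 16)/6 = 30/6 = 5; σ²_Task 2 = ((16−2)/6)² = 5.444
te_Task 3 = (2 + 4·7 + 12)/6 = 42/6 = 7; σ²_Task 3 = ((12−2)/6)² = 2.778
te_Task 4 = (12 + 4·14 + 16)/6 = 84/6 = 14; σ²_Task 4 = ((16−12)/6)² = 0.444
te_Task 5 = (8 + 4·11 + 14)/6 = 66/6 = 11; σ²_Task 5 = ((14−8)/6)² = 1.000
te_Task 6 = (1 + 4·2 + 9)/6 = 18/6 = 3; σ²_Task 6 = ((9−1)/6)² = 1.778
te_Task 7 = (3 + 4·5 + 13)/6 = 36/6 = 6; σ²_Task 7 = ((13−3)/6)² = 2.778
te_Task 8 = (6 + 4·12 + 18)/6 = 72/6 = 12; σ²_Task 8 = ((18−6)/6)² = 4.000

Forward pass:
ES_Task 1 = 0; EF_Task 1 = 13
ES_Task 2 = 0; EF_Task 2 = 5
ES_Task 3 = 0; EF_Task 3 = 7
ES_Task 4 = 0; EF_Task 4 = 14
ES_Task 5 = max(EF_Task 3=7, EF_Task 4=14) = 14; EF_Task 5 = 14+11 = 25
ES_Task 6 = max(EF_Task 1=13, EF_Task 2=5) = 13; EF_Task 6 = 13+3 = 16
ES_Task 7 = max(EF_Task 1=13, EF_Task 6=16) = 16; EF_Task 7 = 16+6 = 22
ES_Task 8 = max(EF_Task 5=25, EF_Task 6=16, EF_Task 7=22) = 25; EF_Task 8 = 25+12 = 37
Expected project duration μ = 37 hours. Critical path: Task 4 → Task 5 → Task 8.

Variances on critical path: σ²_Task 4=0.444, σ²_Task 5=1.000, σ²_Task 8=4.000.
Largest is σ²_Task 8 = 4.000.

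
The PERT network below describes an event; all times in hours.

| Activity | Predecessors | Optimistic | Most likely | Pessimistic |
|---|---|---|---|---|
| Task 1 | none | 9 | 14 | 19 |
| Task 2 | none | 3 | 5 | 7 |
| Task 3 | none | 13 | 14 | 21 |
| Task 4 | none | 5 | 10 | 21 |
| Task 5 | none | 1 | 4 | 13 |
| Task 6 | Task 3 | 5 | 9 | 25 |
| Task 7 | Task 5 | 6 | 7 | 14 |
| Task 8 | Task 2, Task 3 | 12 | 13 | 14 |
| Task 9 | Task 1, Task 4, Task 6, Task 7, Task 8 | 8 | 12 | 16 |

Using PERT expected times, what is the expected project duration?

40 hours

te_Task 1 = (9 + 4·14 + 19)/6 = 84/6 = 14
te_Task 2 = (3 + 4·5 + 7)/6 = 30/6 = 5
te_Task 3 = (13 + 4·14 + 21)/6 = 90/6 = 15
te_Task 4 = (5 + 4·10 + 21)/6 = 66/6 = 11
te_Task 5 = (1 + 4·4 + 13)/6 = 30/6 = 5
te_Task 6 = (5 + 4·9 + 25)/6 = 66/6 = 11
te_Task 7 = (6 + 4·7 + 14)/6 = 48/6 = 8
te_Task 8 = (12 + 4·13 + 14)/6 = 78/6 = 13
te_Task 9 = (8 + 4·12 + 16)/6 = 72/6 = 12

Forward pass:
ES_Task 1 = 0; EF_Task 1 = 14
ES_Task 2 = 0; EF_Task 2 = 5
ES_Task 3 = 0; EF_Task 3 = 15
ES_Task 4 = 0; EF_Task 4 = 11
ES_Task 5 = 0; EF_Task 5 = 5
ES_Task 6 = 15; EF_Task 6 = 15+11 = 26
ES_Task 7 = 5; EF_Task 7 = 5+8 = 13
ES_Task 8 = max(EF_Task 2=5, EF_Task 3=15) = 15; EF_Task 8 = 15+13 = 28
ES_Task 9 = max(EF_Task 1=14, EF_Task 4=11, EF_Task 6=26, EF_Task 7=13, EF_Task 8=28) = 28; EF_Task 9 = 28+12 = 40
Expected project duration μ = 40 hours. Critical path: Task 3 → Task 8 → Task 9.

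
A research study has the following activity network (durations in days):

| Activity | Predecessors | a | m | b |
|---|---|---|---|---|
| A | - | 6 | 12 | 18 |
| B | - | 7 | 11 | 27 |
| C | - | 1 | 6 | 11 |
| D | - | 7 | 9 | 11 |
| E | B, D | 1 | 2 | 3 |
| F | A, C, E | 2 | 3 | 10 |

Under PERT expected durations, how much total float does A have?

3 days

te_A = (6 + 4·12 + 18)/6 = 72/6 = 12
te_B = (7 + 4·11 + 27)/6 = 78/6 = 13
te_C = (1 + 4·6 + 11)/6 = 36/6 = 6
te_D = (7 + 4·9 + 11)/6 = 54/6 = 9
te_E = (1 + 4·2 + 3)/6 = 12/6 = 2
te_F = (2 + 4·3 + 10)/6 = 24/6 = 4

Forward pass:
ES_A = 0; EF_A = 12
ES_B = 0; EF_B = 13
ES_C = 0; EF_C = 6
ES_D = 0; EF_D = 9
ES_E = max(EF_B=13, EF_D=9) = 13; EF_E = 13+2 = 15
ES_F = max(EF_A=12, EF_C=6, EF_E=15) = 15; EF_F = 15+4 = 19
Expected project duration μ = 19 days. Critical path: B → E → F.

Backward pass:
LF_F = 19; LS_F = 19−4 = 15
LF_E = LS_F = 15; LS_E = 15−2 = 13
LF_D = LS_E = 13; LS_D = 13−9 = 4
LF_C = LS_F = 15; LS_C = 15−6 = 9
LF_B = LS_E = 13; LS_B = 13−13 = 0
LF_A = LS_F = 15; LS_A = 15−12 = 3
Slack_A = LS_A − ES_A = 3 − 0 = 3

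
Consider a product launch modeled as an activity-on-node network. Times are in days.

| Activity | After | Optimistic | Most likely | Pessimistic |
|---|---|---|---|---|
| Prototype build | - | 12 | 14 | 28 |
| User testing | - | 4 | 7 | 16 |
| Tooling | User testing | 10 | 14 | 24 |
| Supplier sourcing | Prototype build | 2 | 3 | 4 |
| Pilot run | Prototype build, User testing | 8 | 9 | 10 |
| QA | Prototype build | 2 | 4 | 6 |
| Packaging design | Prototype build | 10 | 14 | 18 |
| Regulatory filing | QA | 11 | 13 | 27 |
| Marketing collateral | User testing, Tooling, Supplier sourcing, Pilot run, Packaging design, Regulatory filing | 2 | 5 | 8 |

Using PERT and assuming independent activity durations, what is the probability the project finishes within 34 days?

te_Prototype build = (12 + 4·14 + 28)/6 = 96/6 = 16; σ²_Prototype build = ((28−12)/6)² = 7.111
te_User testing = (4 + 4·7 + 16)/6 = 48/6 = 8; σ²_User testing = ((16−4)/6)² = 4.000
te_Tooling = (10 + 4·14 + 24)/6 = 90/6 = 15; σ²_Tooling = ((24−10)/6)² = 5.444
te_Supplier sourcing = (2 + 4·3 + 4)/6 = 18/6 = 3; σ²_Supplier sourcing = ((4−2)/6)² = 0.111
te_Pilot run = (8 + 4·9 + 10)/6 = 54/6 = 9; σ²_Pilot run = ((10−8)/6)² = 0.111
te_QA = (2 + 4·4 + 6)/6 = 24/6 = 4; σ²_QA = ((6−2)/6)² = 0.444
te_Packaging design = (10 + 4·14 + 18)/6 = 84/6 = 14; σ²_Packaging design = ((18−10)/6)² = 1.778
te_Regulatory filing = (11 + 4·13 + 27)/6 = 90/6 = 15; σ²_Regulatory filing = ((27−11)/6)² = 7.111
te_Marketing collateral = (2 + 4·5 + 8)/6 = 30/6 = 5; σ²_Marketing collateral = ((8−2)/6)² = 1.000

Forward pass:
ES_Prototype build = 0; EF_Prototype build = 16
ES_User testing = 0; EF_User testing = 8
ES_Tooling = 8; EF_Tooling = 8+15 = 23
ES_Supplier sourcing = 16; EF_Supplier sourcing = 16+3 = 19
ES_Pilot run = max(EF_Prototype build=16, EF_User testing=8) = 16; EF_Pilot run = 16+9 = 25
ES_QA = 16; EF_QA = 16+4 = 20
ES_Packaging design = 16; EF_Packaging design = 16+14 = 30
ES_Regulatory filing = 20; EF_Regulatory filing = 20+15 = 35
ES_Marketing collateral = max(EF_User testing=8, EF_Tooling=23, EF_Supplier sourcing=19, EF_Pilot run=25, EF_Packaging design=30, EF_Regulatory filing=35) = 35; EF_Marketing collateral = 35+5 = 40
Expected project duration μ = 40 days. Critical path: Prototype build → QA → Regulatory filing → Marketing collateral.

Variance along critical path = 7.111 + 0.444 + 7.111 + 1.000 = 15.667; σ = √15.667 = 3.958 days.
Z = (34 − 40) / 3.958 = -1.516
P(T ≤ 34) = Φ(-1.516) ≈ 0.065

0.065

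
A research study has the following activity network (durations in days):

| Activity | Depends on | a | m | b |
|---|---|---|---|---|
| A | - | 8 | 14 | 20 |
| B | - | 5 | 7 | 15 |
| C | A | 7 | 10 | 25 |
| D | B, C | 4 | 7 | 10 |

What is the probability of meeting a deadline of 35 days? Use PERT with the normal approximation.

te_A = (8 + 4·14 + 20)/6 = 84/6 = 14; σ²_A = ((20−8)/6)² = 4.000
te_B = (5 + 4·7 + 15)/6 = 48/6 = 8; σ²_B = ((15−5)/6)² = 2.778
te_C = (7 + 4·10 + 25)/6 = 72/6 = 12; σ²_C = ((25−7)/6)² = 9.000
te_D = (4 + 4·7 + 10)/6 = 42/6 = 7; σ²_D = ((10−4)/6)² = 1.000

Forward pass:
ES_A = 0; EF_A = 14
ES_B = 0; EF_B = 8
ES_C = 14; EF_C = 14+12 = 26
ES_D = max(EF_B=8, EF_C=26) = 26; EF_D = 26+7 = 33
Expected project duration μ = 33 days. Critical path: A → C → D.

Variance along critical path = 4.000 + 9.000 + 1.000 = 14.000; σ = √14.000 = 3.742 days.
Z = (35 − 33) / 3.742 = 0.535
P(T ≤ 35) = Φ(0.535) ≈ 0.704

0.704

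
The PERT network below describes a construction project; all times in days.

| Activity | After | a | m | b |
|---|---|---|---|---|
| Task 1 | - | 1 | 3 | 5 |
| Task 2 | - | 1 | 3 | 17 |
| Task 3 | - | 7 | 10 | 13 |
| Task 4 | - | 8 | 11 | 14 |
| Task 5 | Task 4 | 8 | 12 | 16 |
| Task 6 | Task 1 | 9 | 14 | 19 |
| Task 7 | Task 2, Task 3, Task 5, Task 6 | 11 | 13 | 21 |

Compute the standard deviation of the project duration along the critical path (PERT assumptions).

2.36 days

te_Task 1 = (1 + 4·3 + 5)/6 = 18/6 = 3; σ²_Task 1 = ((5−1)/6)² = 0.444
te_Task 2 = (1 + 4·3 + 17)/6 = 30/6 = 5; σ²_Task 2 = ((17−1)/6)² = 7.111
te_Task 3 = (7 + 4·10 + 13)/6 = 60/6 = 10; σ²_Task 3 = ((13−7)/6)² = 1.000
te_Task 4 = (8 + 4·11 + 14)/6 = 66/6 = 11; σ²_Task 4 = ((14−8)/6)² = 1.000
te_Task 5 = (8 + 4·12 + 16)/6 = 72/6 = 12; σ²_Task 5 = ((16−8)/6)² = 1.778
te_Task 6 = (9 + 4·14 + 19)/6 = 84/6 = 14; σ²_Task 6 = ((19−9)/6)² = 2.778
te_Task 7 = (11 + 4·13 + 21)/6 = 84/6 = 14; σ²_Task 7 = ((21−11)/6)² = 2.778

Forward pass:
ES_Task 1 = 0; EF_Task 1 = 3
ES_Task 2 = 0; EF_Task 2 = 5
ES_Task 3 = 0; EF_Task 3 = 10
ES_Task 4 = 0; EF_Task 4 = 11
ES_Task 5 = 11; EF_Task 5 = 11+12 = 23
ES_Task 6 = 3; EF_Task 6 = 3+14 = 17
ES_Task 7 = max(EF_Task 2=5, EF_Task 3=10, EF_Task 5=23, EF_Task 6=17) = 23; EF_Task 7 = 23+14 = 37
Expected project duration μ = 37 days. Critical path: Task 4 → Task 5 → Task 7.

Variance along critical path = 1.000 + 1.778 + 2.778 = 5.556
σ = √5.556 = 2.357 days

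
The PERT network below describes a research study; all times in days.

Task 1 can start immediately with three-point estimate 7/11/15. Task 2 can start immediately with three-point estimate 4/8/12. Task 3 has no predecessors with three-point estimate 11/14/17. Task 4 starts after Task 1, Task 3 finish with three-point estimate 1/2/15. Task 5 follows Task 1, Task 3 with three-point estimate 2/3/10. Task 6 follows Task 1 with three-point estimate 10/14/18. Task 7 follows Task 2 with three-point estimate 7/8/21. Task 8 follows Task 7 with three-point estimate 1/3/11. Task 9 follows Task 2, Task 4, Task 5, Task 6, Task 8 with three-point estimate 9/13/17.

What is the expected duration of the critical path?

38 days

te_Task 1 = (7 + 4·11 + 15)/6 = 66/6 = 11
te_Task 2 = (4 + 4·8 + 12)/6 = 48/6 = 8
te_Task 3 = (11 + 4·14 + 17)/6 = 84/6 = 14
te_Task 4 = (1 + 4·2 + 15)/6 = 24/6 = 4
te_Task 5 = (2 + 4·3 + 10)/6 = 24/6 = 4
te_Task 6 = (10 + 4·14 + 18)/6 = 84/6 = 14
te_Task 7 = (7 + 4·8 + 21)/6 = 60/6 = 10
te_Task 8 = (1 + 4·3 + 11)/6 = 24/6 = 4
te_Task 9 = (9 + 4·13 + 17)/6 = 78/6 = 13

Forward pass:
ES_Task 1 = 0; EF_Task 1 = 11
ES_Task 2 = 0; EF_Task 2 = 8
ES_Task 3 = 0; EF_Task 3 = 14
ES_Task 4 = max(EF_Task 1=11, EF_Task 3=14) = 14; EF_Task 4 = 14+4 = 18
ES_Task 5 = max(EF_Task 1=11, EF_Task 3=14) = 14; EF_Task 5 = 14+4 = 18
ES_Task 6 = 11; EF_Task 6 = 11+14 = 25
ES_Task 7 = 8; EF_Task 7 = 8+10 = 18
ES_Task 8 = 18; EF_Task 8 = 18+4 = 22
ES_Task 9 = max(EF_Task 2=8, EF_Task 4=18, EF_Task 5=18, EF_Task 6=25, EF_Task 8=22) = 25; EF_Task 9 = 25+13 = 38
Expected project duration μ = 38 days. Critical path: Task 1 → Task 6 → Task 9.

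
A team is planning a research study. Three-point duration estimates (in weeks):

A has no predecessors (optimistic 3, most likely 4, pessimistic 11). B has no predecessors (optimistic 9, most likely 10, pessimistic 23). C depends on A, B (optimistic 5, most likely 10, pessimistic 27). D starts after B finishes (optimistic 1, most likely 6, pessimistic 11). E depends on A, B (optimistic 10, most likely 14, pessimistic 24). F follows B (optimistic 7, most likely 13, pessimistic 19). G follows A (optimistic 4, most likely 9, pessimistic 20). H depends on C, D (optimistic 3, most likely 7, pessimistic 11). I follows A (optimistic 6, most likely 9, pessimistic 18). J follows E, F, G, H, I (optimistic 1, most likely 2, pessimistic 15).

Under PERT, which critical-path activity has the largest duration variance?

te_A = (3 + 4·4 + 11)/6 = 30/6 = 5; σ²_A = ((11−3)/6)² = 1.778
te_B = (9 + 4·10 + 23)/6 = 72/6 = 12; σ²_B = ((23−9)/6)² = 5.444
te_C = (5 + 4·10 + 27)/6 = 72/6 = 12; σ²_C = ((27−5)/6)² = 13.444
te_D = (1 + 4·6 + 11)/6 = 36/6 = 6; σ²_D = ((11−1)/6)² = 2.778
te_E = (10 + 4·14 + 24)/6 = 90/6 = 15; σ²_E = ((24−10)/6)² = 5.444
te_F = (7 + 4·13 + 19)/6 = 78/6 = 13; σ²_F = ((19−7)/6)² = 4.000
te_G = (4 + 4·9 + 20)/6 = 60/6 = 10; σ²_G = ((20−4)/6)² = 7.111
te_H = (3 + 4·7 + 11)/6 = 42/6 = 7; σ²_H = ((11−3)/6)² = 1.778
te_I = (6 + 4·9 + 18)/6 = 60/6 = 10; σ²_I = ((18−6)/6)² = 4.000
te_J = (1 + 4·2 + 15)/6 = 24/6 = 4; σ²_J = ((15−1)/6)² = 5.444

Forward pass:
ES_A = 0; EF_A = 5
ES_B = 0; EF_B = 12
ES_C = max(EF_A=5, EF_B=12) = 12; EF_C = 12+12 = 24
ES_D = 12; EF_D = 12+6 = 18
ES_E = max(EF_A=5, EF_B=12) = 12; EF_E = 12+15 = 27
ES_F = 12; EF_F = 12+13 = 25
ES_G = 5; EF_G = 5+10 = 15
ES_H = max(EF_C=24, EF_D=18) = 24; EF_H = 24+7 = 31
ES_I = 5; EF_I = 5+10 = 15
ES_J = max(EF_E=27, EF_F=25, EF_G=15, EF_H=31, EF_I=15) = 31; EF_J = 31+4 = 35
Expected project duration μ = 35 weeks. Critical path: B → C → H → J.

Variances on critical path: σ²_B=5.444, σ²_C=13.444, σ²_H=1.778, σ²_J=5.444.
Largest is σ²_C = 13.444.

C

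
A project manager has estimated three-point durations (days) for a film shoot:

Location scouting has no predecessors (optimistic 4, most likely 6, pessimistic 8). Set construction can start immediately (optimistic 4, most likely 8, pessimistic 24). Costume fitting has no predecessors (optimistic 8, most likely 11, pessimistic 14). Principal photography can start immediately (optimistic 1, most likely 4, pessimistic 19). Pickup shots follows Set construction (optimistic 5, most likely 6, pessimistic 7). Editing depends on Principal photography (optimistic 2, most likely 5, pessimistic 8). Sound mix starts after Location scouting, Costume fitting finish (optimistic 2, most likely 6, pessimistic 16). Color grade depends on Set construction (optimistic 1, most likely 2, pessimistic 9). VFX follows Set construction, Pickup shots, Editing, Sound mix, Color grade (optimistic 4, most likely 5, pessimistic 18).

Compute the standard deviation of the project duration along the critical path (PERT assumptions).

3.45 days

te_Location scouting = (4 + 4·6 + 8)/6 = 36/6 = 6; σ²_Location scouting = ((8−4)/6)² = 0.444
te_Set construction = (4 + 4·8 + 24)/6 = 60/6 = 10; σ²_Set construction = ((24−4)/6)² = 11.111
te_Costume fitting = (8 + 4·11 + 14)/6 = 66/6 = 11; σ²_Costume fitting = ((14−8)/6)² = 1.000
te_Principal photography = (1 + 4·4 + 19)/6 = 36/6 = 6; σ²_Principal photography = ((19−1)/6)² = 9.000
te_Pickup shots = (5 + 4·6 + 7)/6 = 36/6 = 6; σ²_Pickup shots = ((7−5)/6)² = 0.111
te_Editing = (2 + 4·5 + 8)/6 = 30/6 = 5; σ²_Editing = ((8−2)/6)² = 1.000
te_Sound mix = (2 + 4·6 + 16)/6 = 42/6 = 7; σ²_Sound mix = ((16−2)/6)² = 5.444
te_Color grade = (1 + 4·2 + 9)/6 = 18/6 = 3; σ²_Color grade = ((9−1)/6)² = 1.778
te_VFX = (4 + 4·5 + 18)/6 = 42/6 = 7; σ²_VFX = ((18−4)/6)² = 5.444

Forward pass:
ES_Location scouting = 0; EF_Location scouting = 6
ES_Set construction = 0; EF_Set construction = 10
ES_Costume fitting = 0; EF_Costume fitting = 11
ES_Principal photography = 0; EF_Principal photography = 6
ES_Pickup shots = 10; EF_Pickup shots = 10+6 = 16
ES_Editing = 6; EF_Editing = 6+5 = 11
ES_Sound mix = max(EF_Location scouting=6, EF_Costume fitting=11) = 11; EF_Sound mix = 11+7 = 18
ES_Color grade = 10; EF_Color grade = 10+3 = 13
ES_VFX = max(EF_Set construction=10, EF_Pickup shots=16, EF_Editing=11, EF_Sound mix=18, EF_Color grade=13) = 18; EF_VFX = 18+7 = 25
Expected project duration μ = 25 days. Critical path: Costume fitting → Sound mix → VFX.

Variance along critical path = 1.000 + 5.444 + 5.444 = 11.889
σ = √11.889 = 3.448 days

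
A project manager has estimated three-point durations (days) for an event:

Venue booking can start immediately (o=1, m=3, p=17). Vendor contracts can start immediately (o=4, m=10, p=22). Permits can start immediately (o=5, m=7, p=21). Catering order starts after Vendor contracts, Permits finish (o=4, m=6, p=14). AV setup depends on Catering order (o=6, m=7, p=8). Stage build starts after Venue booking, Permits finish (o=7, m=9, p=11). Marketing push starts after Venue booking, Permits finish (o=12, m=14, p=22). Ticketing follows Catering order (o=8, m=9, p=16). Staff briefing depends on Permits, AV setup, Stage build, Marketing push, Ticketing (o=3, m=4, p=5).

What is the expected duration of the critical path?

te_Venue booking = (1 + 4·3 + 17)/6 = 30/6 = 5
te_Vendor contracts = (4 + 4·10 + 22)/6 = 66/6 = 11
te_Permits = (5 + 4·7 + 21)/6 = 54/6 = 9
te_Catering order = (4 + 4·6 + 14)/6 = 42/6 = 7
te_AV setup = (6 + 4·7 + 8)/6 = 42/6 = 7
te_Stage build = (7 + 4·9 + 11)/6 = 54/6 = 9
te_Marketing push = (12 + 4·14 + 22)/6 = 90/6 = 15
te_Ticketing = (8 + 4·9 + 16)/6 = 60/6 = 10
te_Staff briefing = (3 + 4·4 + 5)/6 = 24/6 = 4

Forward pass:
ES_Venue booking = 0; EF_Venue booking = 5
ES_Vendor contracts = 0; EF_Vendor contracts = 11
ES_Permits = 0; EF_Permits = 9
ES_Catering order = max(EF_Vendor contracts=11, EF_Permits=9) = 11; EF_Catering order = 11+7 = 18
ES_AV setup = 18; EF_AV setup = 18+7 = 25
ES_Stage build = max(EF_Venue booking=5, EF_Permits=9) = 9; EF_Stage build = 9+9 = 18
ES_Marketing push = max(EF_Venue booking=5, EF_Permits=9) = 9; EF_Marketing push = 9+15 = 24
ES_Ticketing = 18; EF_Ticketing = 18+10 = 28
ES_Staff briefing = max(EF_Permits=9, EF_AV setup=25, EF_Stage build=18, EF_Marketing push=24, EF_Ticketing=28) = 28; EF_Staff briefing = 28+4 = 32
Expected project duration μ = 32 days. Critical path: Vendor contracts → Catering order → Ticketing → Staff briefing.

32 days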